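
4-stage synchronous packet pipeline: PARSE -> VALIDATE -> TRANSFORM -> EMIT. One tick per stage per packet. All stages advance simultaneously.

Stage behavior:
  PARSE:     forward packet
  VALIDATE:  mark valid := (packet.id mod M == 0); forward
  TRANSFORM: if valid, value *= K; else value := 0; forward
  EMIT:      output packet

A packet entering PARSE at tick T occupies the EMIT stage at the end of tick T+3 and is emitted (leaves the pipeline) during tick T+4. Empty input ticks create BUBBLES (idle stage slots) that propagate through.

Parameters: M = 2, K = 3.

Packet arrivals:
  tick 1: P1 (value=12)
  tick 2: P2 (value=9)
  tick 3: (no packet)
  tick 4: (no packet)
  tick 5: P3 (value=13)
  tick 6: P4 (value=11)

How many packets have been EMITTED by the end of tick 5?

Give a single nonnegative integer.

Answer: 1

Derivation:
Tick 1: [PARSE:P1(v=12,ok=F), VALIDATE:-, TRANSFORM:-, EMIT:-] out:-; in:P1
Tick 2: [PARSE:P2(v=9,ok=F), VALIDATE:P1(v=12,ok=F), TRANSFORM:-, EMIT:-] out:-; in:P2
Tick 3: [PARSE:-, VALIDATE:P2(v=9,ok=T), TRANSFORM:P1(v=0,ok=F), EMIT:-] out:-; in:-
Tick 4: [PARSE:-, VALIDATE:-, TRANSFORM:P2(v=27,ok=T), EMIT:P1(v=0,ok=F)] out:-; in:-
Tick 5: [PARSE:P3(v=13,ok=F), VALIDATE:-, TRANSFORM:-, EMIT:P2(v=27,ok=T)] out:P1(v=0); in:P3
Emitted by tick 5: ['P1']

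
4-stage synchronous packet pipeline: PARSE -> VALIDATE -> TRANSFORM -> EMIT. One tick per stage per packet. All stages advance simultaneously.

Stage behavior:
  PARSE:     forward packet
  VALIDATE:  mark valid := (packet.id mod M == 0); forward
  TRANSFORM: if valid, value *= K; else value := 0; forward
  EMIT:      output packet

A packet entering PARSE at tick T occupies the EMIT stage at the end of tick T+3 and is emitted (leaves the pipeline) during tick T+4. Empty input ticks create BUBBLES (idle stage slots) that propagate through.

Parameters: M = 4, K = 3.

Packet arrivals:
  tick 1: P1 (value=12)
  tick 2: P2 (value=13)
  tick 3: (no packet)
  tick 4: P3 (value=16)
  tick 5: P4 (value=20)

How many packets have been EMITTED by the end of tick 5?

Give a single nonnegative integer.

Answer: 1

Derivation:
Tick 1: [PARSE:P1(v=12,ok=F), VALIDATE:-, TRANSFORM:-, EMIT:-] out:-; in:P1
Tick 2: [PARSE:P2(v=13,ok=F), VALIDATE:P1(v=12,ok=F), TRANSFORM:-, EMIT:-] out:-; in:P2
Tick 3: [PARSE:-, VALIDATE:P2(v=13,ok=F), TRANSFORM:P1(v=0,ok=F), EMIT:-] out:-; in:-
Tick 4: [PARSE:P3(v=16,ok=F), VALIDATE:-, TRANSFORM:P2(v=0,ok=F), EMIT:P1(v=0,ok=F)] out:-; in:P3
Tick 5: [PARSE:P4(v=20,ok=F), VALIDATE:P3(v=16,ok=F), TRANSFORM:-, EMIT:P2(v=0,ok=F)] out:P1(v=0); in:P4
Emitted by tick 5: ['P1']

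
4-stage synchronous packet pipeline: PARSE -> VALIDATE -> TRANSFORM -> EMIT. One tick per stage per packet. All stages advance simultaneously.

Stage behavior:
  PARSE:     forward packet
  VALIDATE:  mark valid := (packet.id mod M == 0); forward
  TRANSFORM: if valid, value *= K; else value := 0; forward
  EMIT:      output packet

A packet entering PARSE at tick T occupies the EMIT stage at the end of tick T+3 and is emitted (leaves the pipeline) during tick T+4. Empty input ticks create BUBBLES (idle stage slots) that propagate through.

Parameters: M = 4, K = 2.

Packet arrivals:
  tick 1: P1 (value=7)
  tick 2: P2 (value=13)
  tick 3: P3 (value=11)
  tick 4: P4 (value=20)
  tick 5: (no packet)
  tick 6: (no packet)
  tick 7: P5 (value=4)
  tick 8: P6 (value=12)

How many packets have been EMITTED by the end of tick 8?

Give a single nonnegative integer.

Tick 1: [PARSE:P1(v=7,ok=F), VALIDATE:-, TRANSFORM:-, EMIT:-] out:-; in:P1
Tick 2: [PARSE:P2(v=13,ok=F), VALIDATE:P1(v=7,ok=F), TRANSFORM:-, EMIT:-] out:-; in:P2
Tick 3: [PARSE:P3(v=11,ok=F), VALIDATE:P2(v=13,ok=F), TRANSFORM:P1(v=0,ok=F), EMIT:-] out:-; in:P3
Tick 4: [PARSE:P4(v=20,ok=F), VALIDATE:P3(v=11,ok=F), TRANSFORM:P2(v=0,ok=F), EMIT:P1(v=0,ok=F)] out:-; in:P4
Tick 5: [PARSE:-, VALIDATE:P4(v=20,ok=T), TRANSFORM:P3(v=0,ok=F), EMIT:P2(v=0,ok=F)] out:P1(v=0); in:-
Tick 6: [PARSE:-, VALIDATE:-, TRANSFORM:P4(v=40,ok=T), EMIT:P3(v=0,ok=F)] out:P2(v=0); in:-
Tick 7: [PARSE:P5(v=4,ok=F), VALIDATE:-, TRANSFORM:-, EMIT:P4(v=40,ok=T)] out:P3(v=0); in:P5
Tick 8: [PARSE:P6(v=12,ok=F), VALIDATE:P5(v=4,ok=F), TRANSFORM:-, EMIT:-] out:P4(v=40); in:P6
Emitted by tick 8: ['P1', 'P2', 'P3', 'P4']

Answer: 4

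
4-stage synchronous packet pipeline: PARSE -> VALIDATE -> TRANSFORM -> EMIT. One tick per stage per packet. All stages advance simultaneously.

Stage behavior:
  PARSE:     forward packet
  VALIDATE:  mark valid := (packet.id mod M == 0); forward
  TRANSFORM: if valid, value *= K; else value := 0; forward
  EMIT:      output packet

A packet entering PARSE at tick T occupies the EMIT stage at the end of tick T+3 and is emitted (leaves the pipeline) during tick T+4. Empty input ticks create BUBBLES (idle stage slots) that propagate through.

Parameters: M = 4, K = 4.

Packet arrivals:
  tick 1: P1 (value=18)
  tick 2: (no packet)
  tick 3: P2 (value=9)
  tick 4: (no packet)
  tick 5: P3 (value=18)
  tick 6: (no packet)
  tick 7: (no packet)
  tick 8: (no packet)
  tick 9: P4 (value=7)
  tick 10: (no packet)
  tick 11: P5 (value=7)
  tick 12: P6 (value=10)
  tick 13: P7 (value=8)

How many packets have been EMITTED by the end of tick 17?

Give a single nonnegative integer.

Tick 1: [PARSE:P1(v=18,ok=F), VALIDATE:-, TRANSFORM:-, EMIT:-] out:-; in:P1
Tick 2: [PARSE:-, VALIDATE:P1(v=18,ok=F), TRANSFORM:-, EMIT:-] out:-; in:-
Tick 3: [PARSE:P2(v=9,ok=F), VALIDATE:-, TRANSFORM:P1(v=0,ok=F), EMIT:-] out:-; in:P2
Tick 4: [PARSE:-, VALIDATE:P2(v=9,ok=F), TRANSFORM:-, EMIT:P1(v=0,ok=F)] out:-; in:-
Tick 5: [PARSE:P3(v=18,ok=F), VALIDATE:-, TRANSFORM:P2(v=0,ok=F), EMIT:-] out:P1(v=0); in:P3
Tick 6: [PARSE:-, VALIDATE:P3(v=18,ok=F), TRANSFORM:-, EMIT:P2(v=0,ok=F)] out:-; in:-
Tick 7: [PARSE:-, VALIDATE:-, TRANSFORM:P3(v=0,ok=F), EMIT:-] out:P2(v=0); in:-
Tick 8: [PARSE:-, VALIDATE:-, TRANSFORM:-, EMIT:P3(v=0,ok=F)] out:-; in:-
Tick 9: [PARSE:P4(v=7,ok=F), VALIDATE:-, TRANSFORM:-, EMIT:-] out:P3(v=0); in:P4
Tick 10: [PARSE:-, VALIDATE:P4(v=7,ok=T), TRANSFORM:-, EMIT:-] out:-; in:-
Tick 11: [PARSE:P5(v=7,ok=F), VALIDATE:-, TRANSFORM:P4(v=28,ok=T), EMIT:-] out:-; in:P5
Tick 12: [PARSE:P6(v=10,ok=F), VALIDATE:P5(v=7,ok=F), TRANSFORM:-, EMIT:P4(v=28,ok=T)] out:-; in:P6
Tick 13: [PARSE:P7(v=8,ok=F), VALIDATE:P6(v=10,ok=F), TRANSFORM:P5(v=0,ok=F), EMIT:-] out:P4(v=28); in:P7
Tick 14: [PARSE:-, VALIDATE:P7(v=8,ok=F), TRANSFORM:P6(v=0,ok=F), EMIT:P5(v=0,ok=F)] out:-; in:-
Tick 15: [PARSE:-, VALIDATE:-, TRANSFORM:P7(v=0,ok=F), EMIT:P6(v=0,ok=F)] out:P5(v=0); in:-
Tick 16: [PARSE:-, VALIDATE:-, TRANSFORM:-, EMIT:P7(v=0,ok=F)] out:P6(v=0); in:-
Tick 17: [PARSE:-, VALIDATE:-, TRANSFORM:-, EMIT:-] out:P7(v=0); in:-
Emitted by tick 17: ['P1', 'P2', 'P3', 'P4', 'P5', 'P6', 'P7']

Answer: 7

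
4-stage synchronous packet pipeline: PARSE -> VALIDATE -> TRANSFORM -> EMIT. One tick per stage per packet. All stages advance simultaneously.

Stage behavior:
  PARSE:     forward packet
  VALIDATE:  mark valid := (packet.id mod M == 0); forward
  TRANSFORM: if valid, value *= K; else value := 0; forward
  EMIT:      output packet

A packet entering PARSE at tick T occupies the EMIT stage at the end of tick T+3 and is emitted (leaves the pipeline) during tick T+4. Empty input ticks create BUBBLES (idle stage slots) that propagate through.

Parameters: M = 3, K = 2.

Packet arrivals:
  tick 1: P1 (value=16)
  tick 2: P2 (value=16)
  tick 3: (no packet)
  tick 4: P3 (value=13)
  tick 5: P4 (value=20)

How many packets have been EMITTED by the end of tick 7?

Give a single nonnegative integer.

Tick 1: [PARSE:P1(v=16,ok=F), VALIDATE:-, TRANSFORM:-, EMIT:-] out:-; in:P1
Tick 2: [PARSE:P2(v=16,ok=F), VALIDATE:P1(v=16,ok=F), TRANSFORM:-, EMIT:-] out:-; in:P2
Tick 3: [PARSE:-, VALIDATE:P2(v=16,ok=F), TRANSFORM:P1(v=0,ok=F), EMIT:-] out:-; in:-
Tick 4: [PARSE:P3(v=13,ok=F), VALIDATE:-, TRANSFORM:P2(v=0,ok=F), EMIT:P1(v=0,ok=F)] out:-; in:P3
Tick 5: [PARSE:P4(v=20,ok=F), VALIDATE:P3(v=13,ok=T), TRANSFORM:-, EMIT:P2(v=0,ok=F)] out:P1(v=0); in:P4
Tick 6: [PARSE:-, VALIDATE:P4(v=20,ok=F), TRANSFORM:P3(v=26,ok=T), EMIT:-] out:P2(v=0); in:-
Tick 7: [PARSE:-, VALIDATE:-, TRANSFORM:P4(v=0,ok=F), EMIT:P3(v=26,ok=T)] out:-; in:-
Emitted by tick 7: ['P1', 'P2']

Answer: 2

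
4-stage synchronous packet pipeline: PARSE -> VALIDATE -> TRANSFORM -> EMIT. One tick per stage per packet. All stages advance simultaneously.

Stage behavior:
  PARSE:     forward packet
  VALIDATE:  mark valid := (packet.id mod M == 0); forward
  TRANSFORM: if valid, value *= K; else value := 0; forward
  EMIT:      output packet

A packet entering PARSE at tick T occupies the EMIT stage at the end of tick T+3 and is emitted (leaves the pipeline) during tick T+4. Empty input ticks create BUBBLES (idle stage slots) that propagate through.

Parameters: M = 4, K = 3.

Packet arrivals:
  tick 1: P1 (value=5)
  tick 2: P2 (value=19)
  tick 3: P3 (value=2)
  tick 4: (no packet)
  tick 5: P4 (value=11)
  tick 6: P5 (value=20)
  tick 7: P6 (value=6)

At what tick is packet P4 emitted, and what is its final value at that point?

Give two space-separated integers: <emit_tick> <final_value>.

Tick 1: [PARSE:P1(v=5,ok=F), VALIDATE:-, TRANSFORM:-, EMIT:-] out:-; in:P1
Tick 2: [PARSE:P2(v=19,ok=F), VALIDATE:P1(v=5,ok=F), TRANSFORM:-, EMIT:-] out:-; in:P2
Tick 3: [PARSE:P3(v=2,ok=F), VALIDATE:P2(v=19,ok=F), TRANSFORM:P1(v=0,ok=F), EMIT:-] out:-; in:P3
Tick 4: [PARSE:-, VALIDATE:P3(v=2,ok=F), TRANSFORM:P2(v=0,ok=F), EMIT:P1(v=0,ok=F)] out:-; in:-
Tick 5: [PARSE:P4(v=11,ok=F), VALIDATE:-, TRANSFORM:P3(v=0,ok=F), EMIT:P2(v=0,ok=F)] out:P1(v=0); in:P4
Tick 6: [PARSE:P5(v=20,ok=F), VALIDATE:P4(v=11,ok=T), TRANSFORM:-, EMIT:P3(v=0,ok=F)] out:P2(v=0); in:P5
Tick 7: [PARSE:P6(v=6,ok=F), VALIDATE:P5(v=20,ok=F), TRANSFORM:P4(v=33,ok=T), EMIT:-] out:P3(v=0); in:P6
Tick 8: [PARSE:-, VALIDATE:P6(v=6,ok=F), TRANSFORM:P5(v=0,ok=F), EMIT:P4(v=33,ok=T)] out:-; in:-
Tick 9: [PARSE:-, VALIDATE:-, TRANSFORM:P6(v=0,ok=F), EMIT:P5(v=0,ok=F)] out:P4(v=33); in:-
Tick 10: [PARSE:-, VALIDATE:-, TRANSFORM:-, EMIT:P6(v=0,ok=F)] out:P5(v=0); in:-
Tick 11: [PARSE:-, VALIDATE:-, TRANSFORM:-, EMIT:-] out:P6(v=0); in:-
P4: arrives tick 5, valid=True (id=4, id%4=0), emit tick 9, final value 33

Answer: 9 33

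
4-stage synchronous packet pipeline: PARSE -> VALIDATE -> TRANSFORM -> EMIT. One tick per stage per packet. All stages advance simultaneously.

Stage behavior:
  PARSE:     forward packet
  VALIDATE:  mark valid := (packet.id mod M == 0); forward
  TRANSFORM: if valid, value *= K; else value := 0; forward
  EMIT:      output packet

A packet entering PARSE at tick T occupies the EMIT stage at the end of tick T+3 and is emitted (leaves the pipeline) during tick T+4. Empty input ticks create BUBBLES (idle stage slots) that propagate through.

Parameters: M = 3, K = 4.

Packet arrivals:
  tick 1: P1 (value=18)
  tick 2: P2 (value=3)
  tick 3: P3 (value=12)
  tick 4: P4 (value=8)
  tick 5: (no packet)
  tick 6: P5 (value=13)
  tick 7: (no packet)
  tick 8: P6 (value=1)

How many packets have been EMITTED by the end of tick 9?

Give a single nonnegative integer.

Answer: 4

Derivation:
Tick 1: [PARSE:P1(v=18,ok=F), VALIDATE:-, TRANSFORM:-, EMIT:-] out:-; in:P1
Tick 2: [PARSE:P2(v=3,ok=F), VALIDATE:P1(v=18,ok=F), TRANSFORM:-, EMIT:-] out:-; in:P2
Tick 3: [PARSE:P3(v=12,ok=F), VALIDATE:P2(v=3,ok=F), TRANSFORM:P1(v=0,ok=F), EMIT:-] out:-; in:P3
Tick 4: [PARSE:P4(v=8,ok=F), VALIDATE:P3(v=12,ok=T), TRANSFORM:P2(v=0,ok=F), EMIT:P1(v=0,ok=F)] out:-; in:P4
Tick 5: [PARSE:-, VALIDATE:P4(v=8,ok=F), TRANSFORM:P3(v=48,ok=T), EMIT:P2(v=0,ok=F)] out:P1(v=0); in:-
Tick 6: [PARSE:P5(v=13,ok=F), VALIDATE:-, TRANSFORM:P4(v=0,ok=F), EMIT:P3(v=48,ok=T)] out:P2(v=0); in:P5
Tick 7: [PARSE:-, VALIDATE:P5(v=13,ok=F), TRANSFORM:-, EMIT:P4(v=0,ok=F)] out:P3(v=48); in:-
Tick 8: [PARSE:P6(v=1,ok=F), VALIDATE:-, TRANSFORM:P5(v=0,ok=F), EMIT:-] out:P4(v=0); in:P6
Tick 9: [PARSE:-, VALIDATE:P6(v=1,ok=T), TRANSFORM:-, EMIT:P5(v=0,ok=F)] out:-; in:-
Emitted by tick 9: ['P1', 'P2', 'P3', 'P4']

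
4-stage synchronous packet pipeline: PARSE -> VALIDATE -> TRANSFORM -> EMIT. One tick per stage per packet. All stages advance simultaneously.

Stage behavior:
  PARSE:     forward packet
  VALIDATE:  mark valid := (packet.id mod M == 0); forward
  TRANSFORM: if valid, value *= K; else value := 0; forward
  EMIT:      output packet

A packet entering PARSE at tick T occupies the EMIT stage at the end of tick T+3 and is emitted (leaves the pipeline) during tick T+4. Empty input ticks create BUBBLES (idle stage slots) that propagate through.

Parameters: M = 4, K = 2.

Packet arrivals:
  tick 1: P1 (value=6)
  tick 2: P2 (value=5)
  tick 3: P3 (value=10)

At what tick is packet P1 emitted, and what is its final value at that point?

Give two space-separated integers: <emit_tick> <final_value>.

Answer: 5 0

Derivation:
Tick 1: [PARSE:P1(v=6,ok=F), VALIDATE:-, TRANSFORM:-, EMIT:-] out:-; in:P1
Tick 2: [PARSE:P2(v=5,ok=F), VALIDATE:P1(v=6,ok=F), TRANSFORM:-, EMIT:-] out:-; in:P2
Tick 3: [PARSE:P3(v=10,ok=F), VALIDATE:P2(v=5,ok=F), TRANSFORM:P1(v=0,ok=F), EMIT:-] out:-; in:P3
Tick 4: [PARSE:-, VALIDATE:P3(v=10,ok=F), TRANSFORM:P2(v=0,ok=F), EMIT:P1(v=0,ok=F)] out:-; in:-
Tick 5: [PARSE:-, VALIDATE:-, TRANSFORM:P3(v=0,ok=F), EMIT:P2(v=0,ok=F)] out:P1(v=0); in:-
Tick 6: [PARSE:-, VALIDATE:-, TRANSFORM:-, EMIT:P3(v=0,ok=F)] out:P2(v=0); in:-
Tick 7: [PARSE:-, VALIDATE:-, TRANSFORM:-, EMIT:-] out:P3(v=0); in:-
P1: arrives tick 1, valid=False (id=1, id%4=1), emit tick 5, final value 0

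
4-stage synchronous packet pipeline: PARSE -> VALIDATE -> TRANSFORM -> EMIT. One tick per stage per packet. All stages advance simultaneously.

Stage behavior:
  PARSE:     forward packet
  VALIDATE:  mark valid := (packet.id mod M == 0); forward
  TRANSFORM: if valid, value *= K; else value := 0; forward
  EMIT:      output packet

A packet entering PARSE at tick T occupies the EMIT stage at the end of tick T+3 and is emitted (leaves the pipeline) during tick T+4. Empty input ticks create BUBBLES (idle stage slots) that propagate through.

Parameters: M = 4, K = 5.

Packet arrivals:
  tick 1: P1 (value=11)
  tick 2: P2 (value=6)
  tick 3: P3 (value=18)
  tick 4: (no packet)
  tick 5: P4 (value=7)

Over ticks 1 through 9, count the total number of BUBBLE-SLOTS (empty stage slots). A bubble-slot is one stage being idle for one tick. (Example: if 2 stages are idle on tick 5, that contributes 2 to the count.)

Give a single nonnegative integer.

Answer: 20

Derivation:
Tick 1: [PARSE:P1(v=11,ok=F), VALIDATE:-, TRANSFORM:-, EMIT:-] out:-; bubbles=3
Tick 2: [PARSE:P2(v=6,ok=F), VALIDATE:P1(v=11,ok=F), TRANSFORM:-, EMIT:-] out:-; bubbles=2
Tick 3: [PARSE:P3(v=18,ok=F), VALIDATE:P2(v=6,ok=F), TRANSFORM:P1(v=0,ok=F), EMIT:-] out:-; bubbles=1
Tick 4: [PARSE:-, VALIDATE:P3(v=18,ok=F), TRANSFORM:P2(v=0,ok=F), EMIT:P1(v=0,ok=F)] out:-; bubbles=1
Tick 5: [PARSE:P4(v=7,ok=F), VALIDATE:-, TRANSFORM:P3(v=0,ok=F), EMIT:P2(v=0,ok=F)] out:P1(v=0); bubbles=1
Tick 6: [PARSE:-, VALIDATE:P4(v=7,ok=T), TRANSFORM:-, EMIT:P3(v=0,ok=F)] out:P2(v=0); bubbles=2
Tick 7: [PARSE:-, VALIDATE:-, TRANSFORM:P4(v=35,ok=T), EMIT:-] out:P3(v=0); bubbles=3
Tick 8: [PARSE:-, VALIDATE:-, TRANSFORM:-, EMIT:P4(v=35,ok=T)] out:-; bubbles=3
Tick 9: [PARSE:-, VALIDATE:-, TRANSFORM:-, EMIT:-] out:P4(v=35); bubbles=4
Total bubble-slots: 20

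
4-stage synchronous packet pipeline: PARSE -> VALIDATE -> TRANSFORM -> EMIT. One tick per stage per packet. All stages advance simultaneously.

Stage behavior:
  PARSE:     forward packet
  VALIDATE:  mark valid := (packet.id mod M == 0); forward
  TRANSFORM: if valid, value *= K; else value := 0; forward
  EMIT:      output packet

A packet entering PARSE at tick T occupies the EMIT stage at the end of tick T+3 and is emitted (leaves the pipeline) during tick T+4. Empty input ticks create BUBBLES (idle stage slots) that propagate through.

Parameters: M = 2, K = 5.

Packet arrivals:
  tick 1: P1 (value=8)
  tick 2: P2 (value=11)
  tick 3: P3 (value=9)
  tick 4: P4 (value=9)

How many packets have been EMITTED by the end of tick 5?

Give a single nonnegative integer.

Tick 1: [PARSE:P1(v=8,ok=F), VALIDATE:-, TRANSFORM:-, EMIT:-] out:-; in:P1
Tick 2: [PARSE:P2(v=11,ok=F), VALIDATE:P1(v=8,ok=F), TRANSFORM:-, EMIT:-] out:-; in:P2
Tick 3: [PARSE:P3(v=9,ok=F), VALIDATE:P2(v=11,ok=T), TRANSFORM:P1(v=0,ok=F), EMIT:-] out:-; in:P3
Tick 4: [PARSE:P4(v=9,ok=F), VALIDATE:P3(v=9,ok=F), TRANSFORM:P2(v=55,ok=T), EMIT:P1(v=0,ok=F)] out:-; in:P4
Tick 5: [PARSE:-, VALIDATE:P4(v=9,ok=T), TRANSFORM:P3(v=0,ok=F), EMIT:P2(v=55,ok=T)] out:P1(v=0); in:-
Emitted by tick 5: ['P1']

Answer: 1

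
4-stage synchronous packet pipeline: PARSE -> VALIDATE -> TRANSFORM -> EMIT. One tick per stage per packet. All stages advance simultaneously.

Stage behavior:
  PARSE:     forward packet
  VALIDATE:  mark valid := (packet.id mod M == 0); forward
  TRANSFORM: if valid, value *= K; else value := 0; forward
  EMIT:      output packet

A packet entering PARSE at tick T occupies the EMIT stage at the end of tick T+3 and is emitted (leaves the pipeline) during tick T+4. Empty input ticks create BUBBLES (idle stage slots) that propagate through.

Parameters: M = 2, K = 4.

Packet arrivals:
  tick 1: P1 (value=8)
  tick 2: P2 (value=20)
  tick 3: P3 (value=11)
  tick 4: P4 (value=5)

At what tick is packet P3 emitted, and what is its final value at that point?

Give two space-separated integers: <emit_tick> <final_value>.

Tick 1: [PARSE:P1(v=8,ok=F), VALIDATE:-, TRANSFORM:-, EMIT:-] out:-; in:P1
Tick 2: [PARSE:P2(v=20,ok=F), VALIDATE:P1(v=8,ok=F), TRANSFORM:-, EMIT:-] out:-; in:P2
Tick 3: [PARSE:P3(v=11,ok=F), VALIDATE:P2(v=20,ok=T), TRANSFORM:P1(v=0,ok=F), EMIT:-] out:-; in:P3
Tick 4: [PARSE:P4(v=5,ok=F), VALIDATE:P3(v=11,ok=F), TRANSFORM:P2(v=80,ok=T), EMIT:P1(v=0,ok=F)] out:-; in:P4
Tick 5: [PARSE:-, VALIDATE:P4(v=5,ok=T), TRANSFORM:P3(v=0,ok=F), EMIT:P2(v=80,ok=T)] out:P1(v=0); in:-
Tick 6: [PARSE:-, VALIDATE:-, TRANSFORM:P4(v=20,ok=T), EMIT:P3(v=0,ok=F)] out:P2(v=80); in:-
Tick 7: [PARSE:-, VALIDATE:-, TRANSFORM:-, EMIT:P4(v=20,ok=T)] out:P3(v=0); in:-
Tick 8: [PARSE:-, VALIDATE:-, TRANSFORM:-, EMIT:-] out:P4(v=20); in:-
P3: arrives tick 3, valid=False (id=3, id%2=1), emit tick 7, final value 0

Answer: 7 0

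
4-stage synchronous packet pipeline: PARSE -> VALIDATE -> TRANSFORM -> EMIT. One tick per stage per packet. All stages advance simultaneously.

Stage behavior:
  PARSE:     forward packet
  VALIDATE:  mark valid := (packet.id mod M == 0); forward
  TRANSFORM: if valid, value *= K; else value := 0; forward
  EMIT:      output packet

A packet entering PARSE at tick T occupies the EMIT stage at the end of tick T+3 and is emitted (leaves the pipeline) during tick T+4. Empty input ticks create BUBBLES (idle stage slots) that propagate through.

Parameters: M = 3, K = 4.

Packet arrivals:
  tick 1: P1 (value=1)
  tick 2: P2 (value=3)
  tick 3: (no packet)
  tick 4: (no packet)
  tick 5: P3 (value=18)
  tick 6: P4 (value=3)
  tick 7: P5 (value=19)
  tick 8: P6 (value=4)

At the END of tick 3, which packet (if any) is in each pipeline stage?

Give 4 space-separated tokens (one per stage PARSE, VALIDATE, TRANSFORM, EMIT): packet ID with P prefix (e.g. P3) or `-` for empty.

Answer: - P2 P1 -

Derivation:
Tick 1: [PARSE:P1(v=1,ok=F), VALIDATE:-, TRANSFORM:-, EMIT:-] out:-; in:P1
Tick 2: [PARSE:P2(v=3,ok=F), VALIDATE:P1(v=1,ok=F), TRANSFORM:-, EMIT:-] out:-; in:P2
Tick 3: [PARSE:-, VALIDATE:P2(v=3,ok=F), TRANSFORM:P1(v=0,ok=F), EMIT:-] out:-; in:-
At end of tick 3: ['-', 'P2', 'P1', '-']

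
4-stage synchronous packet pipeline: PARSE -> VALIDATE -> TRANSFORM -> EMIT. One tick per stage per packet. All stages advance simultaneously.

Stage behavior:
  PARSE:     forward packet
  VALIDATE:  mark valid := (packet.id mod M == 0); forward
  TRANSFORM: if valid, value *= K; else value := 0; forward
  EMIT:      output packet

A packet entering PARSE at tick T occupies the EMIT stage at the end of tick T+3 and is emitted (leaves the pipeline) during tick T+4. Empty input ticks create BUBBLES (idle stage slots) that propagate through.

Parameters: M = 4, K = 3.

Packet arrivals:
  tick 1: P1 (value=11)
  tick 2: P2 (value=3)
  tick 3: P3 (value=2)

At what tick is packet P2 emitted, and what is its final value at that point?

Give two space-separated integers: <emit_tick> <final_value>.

Tick 1: [PARSE:P1(v=11,ok=F), VALIDATE:-, TRANSFORM:-, EMIT:-] out:-; in:P1
Tick 2: [PARSE:P2(v=3,ok=F), VALIDATE:P1(v=11,ok=F), TRANSFORM:-, EMIT:-] out:-; in:P2
Tick 3: [PARSE:P3(v=2,ok=F), VALIDATE:P2(v=3,ok=F), TRANSFORM:P1(v=0,ok=F), EMIT:-] out:-; in:P3
Tick 4: [PARSE:-, VALIDATE:P3(v=2,ok=F), TRANSFORM:P2(v=0,ok=F), EMIT:P1(v=0,ok=F)] out:-; in:-
Tick 5: [PARSE:-, VALIDATE:-, TRANSFORM:P3(v=0,ok=F), EMIT:P2(v=0,ok=F)] out:P1(v=0); in:-
Tick 6: [PARSE:-, VALIDATE:-, TRANSFORM:-, EMIT:P3(v=0,ok=F)] out:P2(v=0); in:-
Tick 7: [PARSE:-, VALIDATE:-, TRANSFORM:-, EMIT:-] out:P3(v=0); in:-
P2: arrives tick 2, valid=False (id=2, id%4=2), emit tick 6, final value 0

Answer: 6 0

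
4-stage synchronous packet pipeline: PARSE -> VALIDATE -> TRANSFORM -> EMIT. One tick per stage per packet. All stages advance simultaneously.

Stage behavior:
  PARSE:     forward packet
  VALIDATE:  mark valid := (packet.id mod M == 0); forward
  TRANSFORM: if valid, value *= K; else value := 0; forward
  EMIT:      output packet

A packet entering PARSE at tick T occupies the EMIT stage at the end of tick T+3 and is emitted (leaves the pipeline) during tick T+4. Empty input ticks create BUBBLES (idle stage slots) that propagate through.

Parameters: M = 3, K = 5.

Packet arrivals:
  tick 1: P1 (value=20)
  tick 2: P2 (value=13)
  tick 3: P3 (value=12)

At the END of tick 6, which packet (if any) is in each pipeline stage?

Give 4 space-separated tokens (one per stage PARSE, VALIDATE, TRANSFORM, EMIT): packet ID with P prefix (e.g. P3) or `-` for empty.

Tick 1: [PARSE:P1(v=20,ok=F), VALIDATE:-, TRANSFORM:-, EMIT:-] out:-; in:P1
Tick 2: [PARSE:P2(v=13,ok=F), VALIDATE:P1(v=20,ok=F), TRANSFORM:-, EMIT:-] out:-; in:P2
Tick 3: [PARSE:P3(v=12,ok=F), VALIDATE:P2(v=13,ok=F), TRANSFORM:P1(v=0,ok=F), EMIT:-] out:-; in:P3
Tick 4: [PARSE:-, VALIDATE:P3(v=12,ok=T), TRANSFORM:P2(v=0,ok=F), EMIT:P1(v=0,ok=F)] out:-; in:-
Tick 5: [PARSE:-, VALIDATE:-, TRANSFORM:P3(v=60,ok=T), EMIT:P2(v=0,ok=F)] out:P1(v=0); in:-
Tick 6: [PARSE:-, VALIDATE:-, TRANSFORM:-, EMIT:P3(v=60,ok=T)] out:P2(v=0); in:-
At end of tick 6: ['-', '-', '-', 'P3']

Answer: - - - P3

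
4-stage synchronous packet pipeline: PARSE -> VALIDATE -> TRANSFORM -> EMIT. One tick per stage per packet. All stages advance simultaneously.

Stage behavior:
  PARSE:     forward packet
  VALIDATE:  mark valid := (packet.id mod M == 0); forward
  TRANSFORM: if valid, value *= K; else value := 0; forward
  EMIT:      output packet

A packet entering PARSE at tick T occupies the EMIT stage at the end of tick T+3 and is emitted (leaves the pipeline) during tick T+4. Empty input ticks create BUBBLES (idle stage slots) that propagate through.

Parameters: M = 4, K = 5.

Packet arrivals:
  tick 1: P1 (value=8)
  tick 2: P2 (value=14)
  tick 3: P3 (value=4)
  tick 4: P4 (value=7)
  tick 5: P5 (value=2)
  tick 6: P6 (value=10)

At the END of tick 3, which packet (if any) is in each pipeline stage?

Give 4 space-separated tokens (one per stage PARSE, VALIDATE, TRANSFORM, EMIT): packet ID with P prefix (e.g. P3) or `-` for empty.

Tick 1: [PARSE:P1(v=8,ok=F), VALIDATE:-, TRANSFORM:-, EMIT:-] out:-; in:P1
Tick 2: [PARSE:P2(v=14,ok=F), VALIDATE:P1(v=8,ok=F), TRANSFORM:-, EMIT:-] out:-; in:P2
Tick 3: [PARSE:P3(v=4,ok=F), VALIDATE:P2(v=14,ok=F), TRANSFORM:P1(v=0,ok=F), EMIT:-] out:-; in:P3
At end of tick 3: ['P3', 'P2', 'P1', '-']

Answer: P3 P2 P1 -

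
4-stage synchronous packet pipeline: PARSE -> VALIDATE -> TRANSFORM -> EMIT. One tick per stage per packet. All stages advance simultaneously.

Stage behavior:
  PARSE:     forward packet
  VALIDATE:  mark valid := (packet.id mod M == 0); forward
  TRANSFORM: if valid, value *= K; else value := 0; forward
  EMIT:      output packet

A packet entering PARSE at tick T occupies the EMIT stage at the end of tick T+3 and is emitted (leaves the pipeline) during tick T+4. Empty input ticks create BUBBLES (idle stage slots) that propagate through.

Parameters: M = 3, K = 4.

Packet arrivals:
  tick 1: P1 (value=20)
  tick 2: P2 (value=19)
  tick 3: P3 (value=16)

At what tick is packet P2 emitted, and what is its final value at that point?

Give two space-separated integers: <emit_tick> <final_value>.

Answer: 6 0

Derivation:
Tick 1: [PARSE:P1(v=20,ok=F), VALIDATE:-, TRANSFORM:-, EMIT:-] out:-; in:P1
Tick 2: [PARSE:P2(v=19,ok=F), VALIDATE:P1(v=20,ok=F), TRANSFORM:-, EMIT:-] out:-; in:P2
Tick 3: [PARSE:P3(v=16,ok=F), VALIDATE:P2(v=19,ok=F), TRANSFORM:P1(v=0,ok=F), EMIT:-] out:-; in:P3
Tick 4: [PARSE:-, VALIDATE:P3(v=16,ok=T), TRANSFORM:P2(v=0,ok=F), EMIT:P1(v=0,ok=F)] out:-; in:-
Tick 5: [PARSE:-, VALIDATE:-, TRANSFORM:P3(v=64,ok=T), EMIT:P2(v=0,ok=F)] out:P1(v=0); in:-
Tick 6: [PARSE:-, VALIDATE:-, TRANSFORM:-, EMIT:P3(v=64,ok=T)] out:P2(v=0); in:-
Tick 7: [PARSE:-, VALIDATE:-, TRANSFORM:-, EMIT:-] out:P3(v=64); in:-
P2: arrives tick 2, valid=False (id=2, id%3=2), emit tick 6, final value 0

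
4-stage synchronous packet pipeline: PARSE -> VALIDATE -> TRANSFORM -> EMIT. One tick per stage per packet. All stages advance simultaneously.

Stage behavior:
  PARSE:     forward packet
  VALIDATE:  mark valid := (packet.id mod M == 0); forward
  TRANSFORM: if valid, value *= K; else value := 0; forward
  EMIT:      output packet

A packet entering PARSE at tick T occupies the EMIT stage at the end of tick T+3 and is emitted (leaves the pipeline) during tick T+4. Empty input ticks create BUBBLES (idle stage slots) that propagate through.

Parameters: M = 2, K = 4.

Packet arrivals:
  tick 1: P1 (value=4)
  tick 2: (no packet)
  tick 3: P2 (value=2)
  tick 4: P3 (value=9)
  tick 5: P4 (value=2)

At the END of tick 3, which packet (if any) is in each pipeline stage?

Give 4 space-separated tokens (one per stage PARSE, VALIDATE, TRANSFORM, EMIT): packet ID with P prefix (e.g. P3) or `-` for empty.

Tick 1: [PARSE:P1(v=4,ok=F), VALIDATE:-, TRANSFORM:-, EMIT:-] out:-; in:P1
Tick 2: [PARSE:-, VALIDATE:P1(v=4,ok=F), TRANSFORM:-, EMIT:-] out:-; in:-
Tick 3: [PARSE:P2(v=2,ok=F), VALIDATE:-, TRANSFORM:P1(v=0,ok=F), EMIT:-] out:-; in:P2
At end of tick 3: ['P2', '-', 'P1', '-']

Answer: P2 - P1 -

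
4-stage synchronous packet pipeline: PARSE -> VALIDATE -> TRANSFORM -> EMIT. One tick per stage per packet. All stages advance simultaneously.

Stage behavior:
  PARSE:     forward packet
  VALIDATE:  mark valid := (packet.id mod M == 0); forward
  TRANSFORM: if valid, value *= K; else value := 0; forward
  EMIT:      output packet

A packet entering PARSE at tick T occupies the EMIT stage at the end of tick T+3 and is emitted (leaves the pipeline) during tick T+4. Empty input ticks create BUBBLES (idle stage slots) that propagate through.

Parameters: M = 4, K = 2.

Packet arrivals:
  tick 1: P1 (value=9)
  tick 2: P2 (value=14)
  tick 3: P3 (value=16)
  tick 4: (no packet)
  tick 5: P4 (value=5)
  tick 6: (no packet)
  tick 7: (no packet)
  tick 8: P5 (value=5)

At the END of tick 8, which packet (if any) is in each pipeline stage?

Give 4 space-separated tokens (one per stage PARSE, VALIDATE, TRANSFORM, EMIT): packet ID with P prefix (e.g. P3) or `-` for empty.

Tick 1: [PARSE:P1(v=9,ok=F), VALIDATE:-, TRANSFORM:-, EMIT:-] out:-; in:P1
Tick 2: [PARSE:P2(v=14,ok=F), VALIDATE:P1(v=9,ok=F), TRANSFORM:-, EMIT:-] out:-; in:P2
Tick 3: [PARSE:P3(v=16,ok=F), VALIDATE:P2(v=14,ok=F), TRANSFORM:P1(v=0,ok=F), EMIT:-] out:-; in:P3
Tick 4: [PARSE:-, VALIDATE:P3(v=16,ok=F), TRANSFORM:P2(v=0,ok=F), EMIT:P1(v=0,ok=F)] out:-; in:-
Tick 5: [PARSE:P4(v=5,ok=F), VALIDATE:-, TRANSFORM:P3(v=0,ok=F), EMIT:P2(v=0,ok=F)] out:P1(v=0); in:P4
Tick 6: [PARSE:-, VALIDATE:P4(v=5,ok=T), TRANSFORM:-, EMIT:P3(v=0,ok=F)] out:P2(v=0); in:-
Tick 7: [PARSE:-, VALIDATE:-, TRANSFORM:P4(v=10,ok=T), EMIT:-] out:P3(v=0); in:-
Tick 8: [PARSE:P5(v=5,ok=F), VALIDATE:-, TRANSFORM:-, EMIT:P4(v=10,ok=T)] out:-; in:P5
At end of tick 8: ['P5', '-', '-', 'P4']

Answer: P5 - - P4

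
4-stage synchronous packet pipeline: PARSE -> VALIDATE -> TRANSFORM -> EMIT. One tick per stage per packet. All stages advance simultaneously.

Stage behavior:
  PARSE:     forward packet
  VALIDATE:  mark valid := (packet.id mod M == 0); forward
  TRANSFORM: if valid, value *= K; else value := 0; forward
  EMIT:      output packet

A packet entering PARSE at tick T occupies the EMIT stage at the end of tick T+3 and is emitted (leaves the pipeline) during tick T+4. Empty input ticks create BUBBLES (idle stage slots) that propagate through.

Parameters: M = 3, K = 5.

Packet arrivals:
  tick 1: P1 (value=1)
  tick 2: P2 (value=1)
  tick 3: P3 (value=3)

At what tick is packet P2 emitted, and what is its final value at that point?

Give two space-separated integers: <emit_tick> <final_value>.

Answer: 6 0

Derivation:
Tick 1: [PARSE:P1(v=1,ok=F), VALIDATE:-, TRANSFORM:-, EMIT:-] out:-; in:P1
Tick 2: [PARSE:P2(v=1,ok=F), VALIDATE:P1(v=1,ok=F), TRANSFORM:-, EMIT:-] out:-; in:P2
Tick 3: [PARSE:P3(v=3,ok=F), VALIDATE:P2(v=1,ok=F), TRANSFORM:P1(v=0,ok=F), EMIT:-] out:-; in:P3
Tick 4: [PARSE:-, VALIDATE:P3(v=3,ok=T), TRANSFORM:P2(v=0,ok=F), EMIT:P1(v=0,ok=F)] out:-; in:-
Tick 5: [PARSE:-, VALIDATE:-, TRANSFORM:P3(v=15,ok=T), EMIT:P2(v=0,ok=F)] out:P1(v=0); in:-
Tick 6: [PARSE:-, VALIDATE:-, TRANSFORM:-, EMIT:P3(v=15,ok=T)] out:P2(v=0); in:-
Tick 7: [PARSE:-, VALIDATE:-, TRANSFORM:-, EMIT:-] out:P3(v=15); in:-
P2: arrives tick 2, valid=False (id=2, id%3=2), emit tick 6, final value 0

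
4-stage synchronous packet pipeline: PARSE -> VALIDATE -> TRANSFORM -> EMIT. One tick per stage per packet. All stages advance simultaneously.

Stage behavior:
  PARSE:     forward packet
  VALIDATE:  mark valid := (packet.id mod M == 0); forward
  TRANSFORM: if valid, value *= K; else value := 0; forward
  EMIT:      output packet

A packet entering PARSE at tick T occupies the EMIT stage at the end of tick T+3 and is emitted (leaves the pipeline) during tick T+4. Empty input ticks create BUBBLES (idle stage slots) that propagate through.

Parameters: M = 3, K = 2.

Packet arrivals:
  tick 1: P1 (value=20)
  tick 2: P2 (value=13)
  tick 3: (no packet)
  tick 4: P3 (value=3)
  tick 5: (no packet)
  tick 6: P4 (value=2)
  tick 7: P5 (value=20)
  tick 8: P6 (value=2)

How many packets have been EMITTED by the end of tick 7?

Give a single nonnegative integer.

Tick 1: [PARSE:P1(v=20,ok=F), VALIDATE:-, TRANSFORM:-, EMIT:-] out:-; in:P1
Tick 2: [PARSE:P2(v=13,ok=F), VALIDATE:P1(v=20,ok=F), TRANSFORM:-, EMIT:-] out:-; in:P2
Tick 3: [PARSE:-, VALIDATE:P2(v=13,ok=F), TRANSFORM:P1(v=0,ok=F), EMIT:-] out:-; in:-
Tick 4: [PARSE:P3(v=3,ok=F), VALIDATE:-, TRANSFORM:P2(v=0,ok=F), EMIT:P1(v=0,ok=F)] out:-; in:P3
Tick 5: [PARSE:-, VALIDATE:P3(v=3,ok=T), TRANSFORM:-, EMIT:P2(v=0,ok=F)] out:P1(v=0); in:-
Tick 6: [PARSE:P4(v=2,ok=F), VALIDATE:-, TRANSFORM:P3(v=6,ok=T), EMIT:-] out:P2(v=0); in:P4
Tick 7: [PARSE:P5(v=20,ok=F), VALIDATE:P4(v=2,ok=F), TRANSFORM:-, EMIT:P3(v=6,ok=T)] out:-; in:P5
Emitted by tick 7: ['P1', 'P2']

Answer: 2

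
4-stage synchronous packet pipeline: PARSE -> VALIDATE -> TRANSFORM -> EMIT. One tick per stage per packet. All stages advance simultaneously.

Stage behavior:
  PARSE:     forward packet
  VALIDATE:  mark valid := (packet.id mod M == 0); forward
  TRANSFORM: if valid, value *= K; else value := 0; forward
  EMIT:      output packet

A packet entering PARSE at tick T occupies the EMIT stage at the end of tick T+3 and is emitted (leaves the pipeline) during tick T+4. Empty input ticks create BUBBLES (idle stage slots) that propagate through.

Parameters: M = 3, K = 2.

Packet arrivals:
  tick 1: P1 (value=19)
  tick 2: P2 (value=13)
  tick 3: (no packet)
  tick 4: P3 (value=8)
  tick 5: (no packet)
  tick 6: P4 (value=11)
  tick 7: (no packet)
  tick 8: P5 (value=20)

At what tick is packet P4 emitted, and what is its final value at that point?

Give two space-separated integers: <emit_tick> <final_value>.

Answer: 10 0

Derivation:
Tick 1: [PARSE:P1(v=19,ok=F), VALIDATE:-, TRANSFORM:-, EMIT:-] out:-; in:P1
Tick 2: [PARSE:P2(v=13,ok=F), VALIDATE:P1(v=19,ok=F), TRANSFORM:-, EMIT:-] out:-; in:P2
Tick 3: [PARSE:-, VALIDATE:P2(v=13,ok=F), TRANSFORM:P1(v=0,ok=F), EMIT:-] out:-; in:-
Tick 4: [PARSE:P3(v=8,ok=F), VALIDATE:-, TRANSFORM:P2(v=0,ok=F), EMIT:P1(v=0,ok=F)] out:-; in:P3
Tick 5: [PARSE:-, VALIDATE:P3(v=8,ok=T), TRANSFORM:-, EMIT:P2(v=0,ok=F)] out:P1(v=0); in:-
Tick 6: [PARSE:P4(v=11,ok=F), VALIDATE:-, TRANSFORM:P3(v=16,ok=T), EMIT:-] out:P2(v=0); in:P4
Tick 7: [PARSE:-, VALIDATE:P4(v=11,ok=F), TRANSFORM:-, EMIT:P3(v=16,ok=T)] out:-; in:-
Tick 8: [PARSE:P5(v=20,ok=F), VALIDATE:-, TRANSFORM:P4(v=0,ok=F), EMIT:-] out:P3(v=16); in:P5
Tick 9: [PARSE:-, VALIDATE:P5(v=20,ok=F), TRANSFORM:-, EMIT:P4(v=0,ok=F)] out:-; in:-
Tick 10: [PARSE:-, VALIDATE:-, TRANSFORM:P5(v=0,ok=F), EMIT:-] out:P4(v=0); in:-
Tick 11: [PARSE:-, VALIDATE:-, TRANSFORM:-, EMIT:P5(v=0,ok=F)] out:-; in:-
Tick 12: [PARSE:-, VALIDATE:-, TRANSFORM:-, EMIT:-] out:P5(v=0); in:-
P4: arrives tick 6, valid=False (id=4, id%3=1), emit tick 10, final value 0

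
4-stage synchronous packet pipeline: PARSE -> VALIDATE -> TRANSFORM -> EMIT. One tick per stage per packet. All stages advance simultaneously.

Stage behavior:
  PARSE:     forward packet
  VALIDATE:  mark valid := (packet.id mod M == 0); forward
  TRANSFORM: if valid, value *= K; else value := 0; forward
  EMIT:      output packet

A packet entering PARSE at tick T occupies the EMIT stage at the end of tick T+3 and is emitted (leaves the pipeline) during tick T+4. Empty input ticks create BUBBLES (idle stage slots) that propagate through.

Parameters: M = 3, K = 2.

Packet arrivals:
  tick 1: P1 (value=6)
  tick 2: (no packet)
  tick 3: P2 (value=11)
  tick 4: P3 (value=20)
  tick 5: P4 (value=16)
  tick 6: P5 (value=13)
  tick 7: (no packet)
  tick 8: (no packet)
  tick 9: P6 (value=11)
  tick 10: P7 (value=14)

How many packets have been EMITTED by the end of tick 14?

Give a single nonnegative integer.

Tick 1: [PARSE:P1(v=6,ok=F), VALIDATE:-, TRANSFORM:-, EMIT:-] out:-; in:P1
Tick 2: [PARSE:-, VALIDATE:P1(v=6,ok=F), TRANSFORM:-, EMIT:-] out:-; in:-
Tick 3: [PARSE:P2(v=11,ok=F), VALIDATE:-, TRANSFORM:P1(v=0,ok=F), EMIT:-] out:-; in:P2
Tick 4: [PARSE:P3(v=20,ok=F), VALIDATE:P2(v=11,ok=F), TRANSFORM:-, EMIT:P1(v=0,ok=F)] out:-; in:P3
Tick 5: [PARSE:P4(v=16,ok=F), VALIDATE:P3(v=20,ok=T), TRANSFORM:P2(v=0,ok=F), EMIT:-] out:P1(v=0); in:P4
Tick 6: [PARSE:P5(v=13,ok=F), VALIDATE:P4(v=16,ok=F), TRANSFORM:P3(v=40,ok=T), EMIT:P2(v=0,ok=F)] out:-; in:P5
Tick 7: [PARSE:-, VALIDATE:P5(v=13,ok=F), TRANSFORM:P4(v=0,ok=F), EMIT:P3(v=40,ok=T)] out:P2(v=0); in:-
Tick 8: [PARSE:-, VALIDATE:-, TRANSFORM:P5(v=0,ok=F), EMIT:P4(v=0,ok=F)] out:P3(v=40); in:-
Tick 9: [PARSE:P6(v=11,ok=F), VALIDATE:-, TRANSFORM:-, EMIT:P5(v=0,ok=F)] out:P4(v=0); in:P6
Tick 10: [PARSE:P7(v=14,ok=F), VALIDATE:P6(v=11,ok=T), TRANSFORM:-, EMIT:-] out:P5(v=0); in:P7
Tick 11: [PARSE:-, VALIDATE:P7(v=14,ok=F), TRANSFORM:P6(v=22,ok=T), EMIT:-] out:-; in:-
Tick 12: [PARSE:-, VALIDATE:-, TRANSFORM:P7(v=0,ok=F), EMIT:P6(v=22,ok=T)] out:-; in:-
Tick 13: [PARSE:-, VALIDATE:-, TRANSFORM:-, EMIT:P7(v=0,ok=F)] out:P6(v=22); in:-
Tick 14: [PARSE:-, VALIDATE:-, TRANSFORM:-, EMIT:-] out:P7(v=0); in:-
Emitted by tick 14: ['P1', 'P2', 'P3', 'P4', 'P5', 'P6', 'P7']

Answer: 7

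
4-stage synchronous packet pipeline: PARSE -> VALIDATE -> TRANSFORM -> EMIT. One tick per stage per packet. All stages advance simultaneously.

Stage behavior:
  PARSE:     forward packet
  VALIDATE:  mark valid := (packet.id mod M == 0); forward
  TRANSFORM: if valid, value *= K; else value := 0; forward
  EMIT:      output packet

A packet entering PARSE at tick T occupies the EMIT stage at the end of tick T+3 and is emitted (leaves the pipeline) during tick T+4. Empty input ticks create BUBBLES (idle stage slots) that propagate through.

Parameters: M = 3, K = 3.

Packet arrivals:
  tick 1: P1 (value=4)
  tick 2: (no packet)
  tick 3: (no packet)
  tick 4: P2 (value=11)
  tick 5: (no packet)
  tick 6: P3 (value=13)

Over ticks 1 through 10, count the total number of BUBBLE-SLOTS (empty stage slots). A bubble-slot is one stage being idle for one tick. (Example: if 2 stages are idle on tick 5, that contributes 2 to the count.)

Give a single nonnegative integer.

Answer: 28

Derivation:
Tick 1: [PARSE:P1(v=4,ok=F), VALIDATE:-, TRANSFORM:-, EMIT:-] out:-; bubbles=3
Tick 2: [PARSE:-, VALIDATE:P1(v=4,ok=F), TRANSFORM:-, EMIT:-] out:-; bubbles=3
Tick 3: [PARSE:-, VALIDATE:-, TRANSFORM:P1(v=0,ok=F), EMIT:-] out:-; bubbles=3
Tick 4: [PARSE:P2(v=11,ok=F), VALIDATE:-, TRANSFORM:-, EMIT:P1(v=0,ok=F)] out:-; bubbles=2
Tick 5: [PARSE:-, VALIDATE:P2(v=11,ok=F), TRANSFORM:-, EMIT:-] out:P1(v=0); bubbles=3
Tick 6: [PARSE:P3(v=13,ok=F), VALIDATE:-, TRANSFORM:P2(v=0,ok=F), EMIT:-] out:-; bubbles=2
Tick 7: [PARSE:-, VALIDATE:P3(v=13,ok=T), TRANSFORM:-, EMIT:P2(v=0,ok=F)] out:-; bubbles=2
Tick 8: [PARSE:-, VALIDATE:-, TRANSFORM:P3(v=39,ok=T), EMIT:-] out:P2(v=0); bubbles=3
Tick 9: [PARSE:-, VALIDATE:-, TRANSFORM:-, EMIT:P3(v=39,ok=T)] out:-; bubbles=3
Tick 10: [PARSE:-, VALIDATE:-, TRANSFORM:-, EMIT:-] out:P3(v=39); bubbles=4
Total bubble-slots: 28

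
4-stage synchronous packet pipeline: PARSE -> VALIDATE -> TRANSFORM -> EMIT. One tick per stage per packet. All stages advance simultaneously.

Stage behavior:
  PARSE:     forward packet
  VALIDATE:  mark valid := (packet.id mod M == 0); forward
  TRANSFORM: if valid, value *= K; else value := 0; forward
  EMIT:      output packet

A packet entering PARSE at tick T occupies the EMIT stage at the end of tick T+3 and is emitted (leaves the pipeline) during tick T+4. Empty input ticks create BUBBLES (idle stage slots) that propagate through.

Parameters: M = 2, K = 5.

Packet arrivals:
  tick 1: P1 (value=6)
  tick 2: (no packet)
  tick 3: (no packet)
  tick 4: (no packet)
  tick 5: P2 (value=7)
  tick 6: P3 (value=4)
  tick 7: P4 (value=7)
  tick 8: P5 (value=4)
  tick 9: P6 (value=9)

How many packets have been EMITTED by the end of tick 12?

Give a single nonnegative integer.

Answer: 5

Derivation:
Tick 1: [PARSE:P1(v=6,ok=F), VALIDATE:-, TRANSFORM:-, EMIT:-] out:-; in:P1
Tick 2: [PARSE:-, VALIDATE:P1(v=6,ok=F), TRANSFORM:-, EMIT:-] out:-; in:-
Tick 3: [PARSE:-, VALIDATE:-, TRANSFORM:P1(v=0,ok=F), EMIT:-] out:-; in:-
Tick 4: [PARSE:-, VALIDATE:-, TRANSFORM:-, EMIT:P1(v=0,ok=F)] out:-; in:-
Tick 5: [PARSE:P2(v=7,ok=F), VALIDATE:-, TRANSFORM:-, EMIT:-] out:P1(v=0); in:P2
Tick 6: [PARSE:P3(v=4,ok=F), VALIDATE:P2(v=7,ok=T), TRANSFORM:-, EMIT:-] out:-; in:P3
Tick 7: [PARSE:P4(v=7,ok=F), VALIDATE:P3(v=4,ok=F), TRANSFORM:P2(v=35,ok=T), EMIT:-] out:-; in:P4
Tick 8: [PARSE:P5(v=4,ok=F), VALIDATE:P4(v=7,ok=T), TRANSFORM:P3(v=0,ok=F), EMIT:P2(v=35,ok=T)] out:-; in:P5
Tick 9: [PARSE:P6(v=9,ok=F), VALIDATE:P5(v=4,ok=F), TRANSFORM:P4(v=35,ok=T), EMIT:P3(v=0,ok=F)] out:P2(v=35); in:P6
Tick 10: [PARSE:-, VALIDATE:P6(v=9,ok=T), TRANSFORM:P5(v=0,ok=F), EMIT:P4(v=35,ok=T)] out:P3(v=0); in:-
Tick 11: [PARSE:-, VALIDATE:-, TRANSFORM:P6(v=45,ok=T), EMIT:P5(v=0,ok=F)] out:P4(v=35); in:-
Tick 12: [PARSE:-, VALIDATE:-, TRANSFORM:-, EMIT:P6(v=45,ok=T)] out:P5(v=0); in:-
Emitted by tick 12: ['P1', 'P2', 'P3', 'P4', 'P5']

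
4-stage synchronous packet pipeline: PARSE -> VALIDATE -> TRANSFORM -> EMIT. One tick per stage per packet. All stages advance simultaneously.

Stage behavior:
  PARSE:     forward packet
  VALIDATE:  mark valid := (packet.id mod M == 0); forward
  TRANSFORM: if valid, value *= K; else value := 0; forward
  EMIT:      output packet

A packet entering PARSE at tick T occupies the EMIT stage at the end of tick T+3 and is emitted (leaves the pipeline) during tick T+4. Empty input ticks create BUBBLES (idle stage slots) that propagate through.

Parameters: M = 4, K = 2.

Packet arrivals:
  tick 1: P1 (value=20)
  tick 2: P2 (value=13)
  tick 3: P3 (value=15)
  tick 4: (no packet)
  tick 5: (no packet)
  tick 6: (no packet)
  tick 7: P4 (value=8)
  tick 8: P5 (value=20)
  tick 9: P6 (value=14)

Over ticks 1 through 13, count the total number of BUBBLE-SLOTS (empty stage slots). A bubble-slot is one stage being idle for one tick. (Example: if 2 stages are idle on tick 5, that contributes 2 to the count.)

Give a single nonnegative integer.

Tick 1: [PARSE:P1(v=20,ok=F), VALIDATE:-, TRANSFORM:-, EMIT:-] out:-; bubbles=3
Tick 2: [PARSE:P2(v=13,ok=F), VALIDATE:P1(v=20,ok=F), TRANSFORM:-, EMIT:-] out:-; bubbles=2
Tick 3: [PARSE:P3(v=15,ok=F), VALIDATE:P2(v=13,ok=F), TRANSFORM:P1(v=0,ok=F), EMIT:-] out:-; bubbles=1
Tick 4: [PARSE:-, VALIDATE:P3(v=15,ok=F), TRANSFORM:P2(v=0,ok=F), EMIT:P1(v=0,ok=F)] out:-; bubbles=1
Tick 5: [PARSE:-, VALIDATE:-, TRANSFORM:P3(v=0,ok=F), EMIT:P2(v=0,ok=F)] out:P1(v=0); bubbles=2
Tick 6: [PARSE:-, VALIDATE:-, TRANSFORM:-, EMIT:P3(v=0,ok=F)] out:P2(v=0); bubbles=3
Tick 7: [PARSE:P4(v=8,ok=F), VALIDATE:-, TRANSFORM:-, EMIT:-] out:P3(v=0); bubbles=3
Tick 8: [PARSE:P5(v=20,ok=F), VALIDATE:P4(v=8,ok=T), TRANSFORM:-, EMIT:-] out:-; bubbles=2
Tick 9: [PARSE:P6(v=14,ok=F), VALIDATE:P5(v=20,ok=F), TRANSFORM:P4(v=16,ok=T), EMIT:-] out:-; bubbles=1
Tick 10: [PARSE:-, VALIDATE:P6(v=14,ok=F), TRANSFORM:P5(v=0,ok=F), EMIT:P4(v=16,ok=T)] out:-; bubbles=1
Tick 11: [PARSE:-, VALIDATE:-, TRANSFORM:P6(v=0,ok=F), EMIT:P5(v=0,ok=F)] out:P4(v=16); bubbles=2
Tick 12: [PARSE:-, VALIDATE:-, TRANSFORM:-, EMIT:P6(v=0,ok=F)] out:P5(v=0); bubbles=3
Tick 13: [PARSE:-, VALIDATE:-, TRANSFORM:-, EMIT:-] out:P6(v=0); bubbles=4
Total bubble-slots: 28

Answer: 28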